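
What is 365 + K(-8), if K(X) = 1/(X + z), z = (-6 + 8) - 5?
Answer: 4014/11 ≈ 364.91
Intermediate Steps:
z = -3 (z = 2 - 5 = -3)
K(X) = 1/(-3 + X) (K(X) = 1/(X - 3) = 1/(-3 + X))
365 + K(-8) = 365 + 1/(-3 - 8) = 365 + 1/(-11) = 365 - 1/11 = 4014/11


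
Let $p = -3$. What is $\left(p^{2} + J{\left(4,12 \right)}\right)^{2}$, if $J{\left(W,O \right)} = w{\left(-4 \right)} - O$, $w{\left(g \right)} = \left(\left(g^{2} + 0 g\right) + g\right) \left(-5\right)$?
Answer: $3969$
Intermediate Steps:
$w{\left(g \right)} = - 5 g - 5 g^{2}$ ($w{\left(g \right)} = \left(\left(g^{2} + 0\right) + g\right) \left(-5\right) = \left(g^{2} + g\right) \left(-5\right) = \left(g + g^{2}\right) \left(-5\right) = - 5 g - 5 g^{2}$)
$J{\left(W,O \right)} = -60 - O$ ($J{\left(W,O \right)} = \left(-5\right) \left(-4\right) \left(1 - 4\right) - O = \left(-5\right) \left(-4\right) \left(-3\right) - O = -60 - O$)
$\left(p^{2} + J{\left(4,12 \right)}\right)^{2} = \left(\left(-3\right)^{2} - 72\right)^{2} = \left(9 - 72\right)^{2} = \left(-63\right)^{2} = 3969$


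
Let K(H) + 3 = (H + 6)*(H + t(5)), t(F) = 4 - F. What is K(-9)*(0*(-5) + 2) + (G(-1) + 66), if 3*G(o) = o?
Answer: 359/3 ≈ 119.67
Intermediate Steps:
K(H) = -3 + (-1 + H)*(6 + H) (K(H) = -3 + (H + 6)*(H + (4 - 1*5)) = -3 + (6 + H)*(H + (4 - 5)) = -3 + (6 + H)*(H - 1) = -3 + (6 + H)*(-1 + H) = -3 + (-1 + H)*(6 + H))
G(o) = o/3
K(-9)*(0*(-5) + 2) + (G(-1) + 66) = (-9 + (-9)**2 + 5*(-9))*(0*(-5) + 2) + ((1/3)*(-1) + 66) = (-9 + 81 - 45)*(0 + 2) + (-1/3 + 66) = 27*2 + 197/3 = 54 + 197/3 = 359/3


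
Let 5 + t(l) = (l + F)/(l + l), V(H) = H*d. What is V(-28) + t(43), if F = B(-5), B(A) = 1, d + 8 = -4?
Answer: 14255/43 ≈ 331.51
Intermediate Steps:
d = -12 (d = -8 - 4 = -12)
F = 1
V(H) = -12*H (V(H) = H*(-12) = -12*H)
t(l) = -5 + (1 + l)/(2*l) (t(l) = -5 + (l + 1)/(l + l) = -5 + (1 + l)/((2*l)) = -5 + (1 + l)*(1/(2*l)) = -5 + (1 + l)/(2*l))
V(-28) + t(43) = -12*(-28) + (½)*(1 - 9*43)/43 = 336 + (½)*(1/43)*(1 - 387) = 336 + (½)*(1/43)*(-386) = 336 - 193/43 = 14255/43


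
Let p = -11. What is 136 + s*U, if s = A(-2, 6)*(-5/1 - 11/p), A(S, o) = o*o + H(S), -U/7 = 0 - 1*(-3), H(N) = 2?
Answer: 3328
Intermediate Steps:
U = -21 (U = -7*(0 - 1*(-3)) = -7*(0 + 3) = -7*3 = -21)
A(S, o) = 2 + o**2 (A(S, o) = o*o + 2 = o**2 + 2 = 2 + o**2)
s = -152 (s = (2 + 6**2)*(-5/1 - 11/(-11)) = (2 + 36)*(-5*1 - 11*(-1/11)) = 38*(-5 + 1) = 38*(-4) = -152)
136 + s*U = 136 - 152*(-21) = 136 + 3192 = 3328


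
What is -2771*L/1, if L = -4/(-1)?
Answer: -11084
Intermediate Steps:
L = 4 (L = -4*(-1) = 4)
-2771*L/1 = -11084/1 = -11084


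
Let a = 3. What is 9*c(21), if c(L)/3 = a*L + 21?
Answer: 2268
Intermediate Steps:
c(L) = 63 + 9*L (c(L) = 3*(3*L + 21) = 3*(21 + 3*L) = 63 + 9*L)
9*c(21) = 9*(63 + 9*21) = 9*(63 + 189) = 9*252 = 2268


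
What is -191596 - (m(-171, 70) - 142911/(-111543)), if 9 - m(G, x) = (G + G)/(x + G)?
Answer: -719522711440/3755281 ≈ -1.9160e+5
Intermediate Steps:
m(G, x) = 9 - 2*G/(G + x) (m(G, x) = 9 - (G + G)/(x + G) = 9 - 2*G/(G + x))
-191596 - (m(-171, 70) - 142911/(-111543)) = -191596 - ((7*(-171) + 9*70)/(-171 + 70) - 142911/(-111543)) = -191596 - ((-1197 + 630)/(-101) - 142911*(-1/111543)) = -191596 - (-1/101*(-567) + 47637/37181) = -191596 - (567/101 + 47637/37181) = -191596 - 1*25892964/3755281 = -191596 - 25892964/3755281 = -719522711440/3755281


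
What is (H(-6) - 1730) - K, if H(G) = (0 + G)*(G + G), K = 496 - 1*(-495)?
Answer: -2649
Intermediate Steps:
K = 991 (K = 496 + 495 = 991)
H(G) = 2*G² (H(G) = G*(2*G) = 2*G²)
(H(-6) - 1730) - K = (2*(-6)² - 1730) - 1*991 = (2*36 - 1730) - 991 = (72 - 1730) - 991 = -1658 - 991 = -2649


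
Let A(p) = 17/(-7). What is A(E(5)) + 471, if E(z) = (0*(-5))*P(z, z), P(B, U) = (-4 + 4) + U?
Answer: 3280/7 ≈ 468.57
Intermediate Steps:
P(B, U) = U (P(B, U) = 0 + U = U)
E(z) = 0 (E(z) = (0*(-5))*z = 0*z = 0)
A(p) = -17/7 (A(p) = 17*(-⅐) = -17/7)
A(E(5)) + 471 = -17/7 + 471 = 3280/7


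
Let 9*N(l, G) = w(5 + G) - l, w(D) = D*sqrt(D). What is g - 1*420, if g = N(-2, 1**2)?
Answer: -3778/9 + 2*sqrt(6)/3 ≈ -418.14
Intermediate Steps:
w(D) = D**(3/2)
N(l, G) = -l/9 + (5 + G)**(3/2)/9 (N(l, G) = ((5 + G)**(3/2) - l)/9 = -l/9 + (5 + G)**(3/2)/9)
g = 2/9 + 2*sqrt(6)/3 (g = -1/9*(-2) + (5 + 1**2)**(3/2)/9 = 2/9 + (5 + 1)**(3/2)/9 = 2/9 + 6**(3/2)/9 = 2/9 + (6*sqrt(6))/9 = 2/9 + 2*sqrt(6)/3 ≈ 1.8552)
g - 1*420 = (2/9 + 2*sqrt(6)/3) - 1*420 = (2/9 + 2*sqrt(6)/3) - 420 = -3778/9 + 2*sqrt(6)/3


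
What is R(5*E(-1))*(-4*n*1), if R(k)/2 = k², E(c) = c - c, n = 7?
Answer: 0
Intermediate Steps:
E(c) = 0
R(k) = 2*k²
R(5*E(-1))*(-4*n*1) = (2*(5*0)²)*(-4*7*1) = (2*0²)*(-28*1) = (2*0)*(-28) = 0*(-28) = 0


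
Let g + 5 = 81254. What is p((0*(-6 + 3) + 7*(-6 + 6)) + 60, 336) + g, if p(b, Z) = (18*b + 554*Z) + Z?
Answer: 268809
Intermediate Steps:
g = 81249 (g = -5 + 81254 = 81249)
p(b, Z) = 18*b + 555*Z
p((0*(-6 + 3) + 7*(-6 + 6)) + 60, 336) + g = (18*((0*(-6 + 3) + 7*(-6 + 6)) + 60) + 555*336) + 81249 = (18*((0*(-3) + 7*0) + 60) + 186480) + 81249 = (18*((0 + 0) + 60) + 186480) + 81249 = (18*(0 + 60) + 186480) + 81249 = (18*60 + 186480) + 81249 = (1080 + 186480) + 81249 = 187560 + 81249 = 268809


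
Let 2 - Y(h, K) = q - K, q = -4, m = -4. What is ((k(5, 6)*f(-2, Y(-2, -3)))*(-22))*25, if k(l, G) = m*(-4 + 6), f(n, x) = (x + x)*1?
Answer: 26400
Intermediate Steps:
Y(h, K) = 6 + K (Y(h, K) = 2 - (-4 - K) = 2 + (4 + K) = 6 + K)
f(n, x) = 2*x (f(n, x) = (2*x)*1 = 2*x)
k(l, G) = -8 (k(l, G) = -4*(-4 + 6) = -4*2 = -8)
((k(5, 6)*f(-2, Y(-2, -3)))*(-22))*25 = (-16*(6 - 3)*(-22))*25 = (-16*3*(-22))*25 = (-8*6*(-22))*25 = -48*(-22)*25 = 1056*25 = 26400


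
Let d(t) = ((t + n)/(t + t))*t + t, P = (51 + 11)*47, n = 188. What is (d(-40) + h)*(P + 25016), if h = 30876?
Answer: 863316300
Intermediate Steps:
P = 2914 (P = 62*47 = 2914)
d(t) = 94 + 3*t/2 (d(t) = ((t + 188)/(t + t))*t + t = ((188 + t)/((2*t)))*t + t = ((188 + t)*(1/(2*t)))*t + t = ((188 + t)/(2*t))*t + t = (94 + t/2) + t = 94 + 3*t/2)
(d(-40) + h)*(P + 25016) = ((94 + (3/2)*(-40)) + 30876)*(2914 + 25016) = ((94 - 60) + 30876)*27930 = (34 + 30876)*27930 = 30910*27930 = 863316300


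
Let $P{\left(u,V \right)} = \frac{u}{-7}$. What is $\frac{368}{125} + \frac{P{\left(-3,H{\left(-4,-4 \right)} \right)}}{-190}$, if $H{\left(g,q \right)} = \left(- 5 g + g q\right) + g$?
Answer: $\frac{97813}{33250} \approx 2.9417$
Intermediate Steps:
$H{\left(g,q \right)} = - 4 g + g q$
$P{\left(u,V \right)} = - \frac{u}{7}$ ($P{\left(u,V \right)} = u \left(- \frac{1}{7}\right) = - \frac{u}{7}$)
$\frac{368}{125} + \frac{P{\left(-3,H{\left(-4,-4 \right)} \right)}}{-190} = \frac{368}{125} + \frac{\left(- \frac{1}{7}\right) \left(-3\right)}{-190} = 368 \cdot \frac{1}{125} + \frac{3}{7} \left(- \frac{1}{190}\right) = \frac{368}{125} - \frac{3}{1330} = \frac{97813}{33250}$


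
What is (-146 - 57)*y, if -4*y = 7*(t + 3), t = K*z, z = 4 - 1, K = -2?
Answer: -4263/4 ≈ -1065.8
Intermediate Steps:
z = 3
t = -6 (t = -2*3 = -6)
y = 21/4 (y = -7*(-6 + 3)/4 = -7*(-3)/4 = -¼*(-21) = 21/4 ≈ 5.2500)
(-146 - 57)*y = (-146 - 57)*(21/4) = -203*21/4 = -4263/4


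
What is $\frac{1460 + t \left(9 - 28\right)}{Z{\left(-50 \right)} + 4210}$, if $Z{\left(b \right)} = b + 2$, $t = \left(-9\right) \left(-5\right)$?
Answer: $\frac{605}{4162} \approx 0.14536$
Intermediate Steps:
$t = 45$
$Z{\left(b \right)} = 2 + b$
$\frac{1460 + t \left(9 - 28\right)}{Z{\left(-50 \right)} + 4210} = \frac{1460 + 45 \left(9 - 28\right)}{\left(2 - 50\right) + 4210} = \frac{1460 + 45 \left(-19\right)}{-48 + 4210} = \frac{1460 - 855}{4162} = 605 \cdot \frac{1}{4162} = \frac{605}{4162}$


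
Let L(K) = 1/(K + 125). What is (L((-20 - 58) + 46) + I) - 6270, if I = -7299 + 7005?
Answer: -610451/93 ≈ -6564.0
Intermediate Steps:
L(K) = 1/(125 + K)
I = -294
(L((-20 - 58) + 46) + I) - 6270 = (1/(125 + ((-20 - 58) + 46)) - 294) - 6270 = (1/(125 + (-78 + 46)) - 294) - 6270 = (1/(125 - 32) - 294) - 6270 = (1/93 - 294) - 6270 = -27341/93 - 6270 = -610451/93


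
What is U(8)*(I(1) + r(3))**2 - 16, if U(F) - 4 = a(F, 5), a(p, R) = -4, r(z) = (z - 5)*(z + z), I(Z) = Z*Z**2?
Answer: -16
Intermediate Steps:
I(Z) = Z**3
r(z) = 2*z*(-5 + z) (r(z) = (-5 + z)*(2*z) = 2*z*(-5 + z))
U(F) = 0 (U(F) = 4 - 4 = 0)
U(8)*(I(1) + r(3))**2 - 16 = 0*(1**3 + 2*3*(-5 + 3))**2 - 16 = 0*(1 + 2*3*(-2))**2 - 16 = 0*(1 - 12)**2 - 16 = 0*(-11)**2 - 16 = 0*121 - 16 = 0 - 16 = -16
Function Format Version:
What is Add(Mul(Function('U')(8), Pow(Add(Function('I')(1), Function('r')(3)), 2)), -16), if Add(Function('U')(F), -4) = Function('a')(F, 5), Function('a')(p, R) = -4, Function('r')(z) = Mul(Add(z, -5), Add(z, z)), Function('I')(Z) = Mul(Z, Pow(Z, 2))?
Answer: -16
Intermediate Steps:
Function('I')(Z) = Pow(Z, 3)
Function('r')(z) = Mul(2, z, Add(-5, z)) (Function('r')(z) = Mul(Add(-5, z), Mul(2, z)) = Mul(2, z, Add(-5, z)))
Function('U')(F) = 0 (Function('U')(F) = Add(4, -4) = 0)
Add(Mul(Function('U')(8), Pow(Add(Function('I')(1), Function('r')(3)), 2)), -16) = Add(Mul(0, Pow(Add(Pow(1, 3), Mul(2, 3, Add(-5, 3))), 2)), -16) = Add(Mul(0, Pow(Add(1, Mul(2, 3, -2)), 2)), -16) = Add(Mul(0, Pow(Add(1, -12), 2)), -16) = Add(Mul(0, Pow(-11, 2)), -16) = Add(Mul(0, 121), -16) = Add(0, -16) = -16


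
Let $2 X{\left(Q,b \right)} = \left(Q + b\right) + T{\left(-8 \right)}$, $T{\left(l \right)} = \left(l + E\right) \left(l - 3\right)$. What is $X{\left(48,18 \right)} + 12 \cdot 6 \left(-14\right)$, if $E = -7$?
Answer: $- \frac{1785}{2} \approx -892.5$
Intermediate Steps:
$T{\left(l \right)} = \left(-7 + l\right) \left(-3 + l\right)$ ($T{\left(l \right)} = \left(l - 7\right) \left(l - 3\right) = \left(-7 + l\right) \left(-3 + l\right)$)
$X{\left(Q,b \right)} = \frac{165}{2} + \frac{Q}{2} + \frac{b}{2}$ ($X{\left(Q,b \right)} = \frac{\left(Q + b\right) + \left(21 + \left(-8\right)^{2} - -80\right)}{2} = \frac{\left(Q + b\right) + \left(21 + 64 + 80\right)}{2} = \frac{\left(Q + b\right) + 165}{2} = \frac{165 + Q + b}{2} = \frac{165}{2} + \frac{Q}{2} + \frac{b}{2}$)
$X{\left(48,18 \right)} + 12 \cdot 6 \left(-14\right) = \left(\frac{165}{2} + \frac{1}{2} \cdot 48 + \frac{1}{2} \cdot 18\right) + 12 \cdot 6 \left(-14\right) = \left(\frac{165}{2} + 24 + 9\right) + 72 \left(-14\right) = \frac{231}{2} - 1008 = - \frac{1785}{2}$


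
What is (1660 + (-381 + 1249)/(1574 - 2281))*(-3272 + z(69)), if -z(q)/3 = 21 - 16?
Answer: -550690832/101 ≈ -5.4524e+6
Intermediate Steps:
z(q) = -15 (z(q) = -3*(21 - 16) = -3*5 = -15)
(1660 + (-381 + 1249)/(1574 - 2281))*(-3272 + z(69)) = (1660 + (-381 + 1249)/(1574 - 2281))*(-3272 - 15) = (1660 + 868/(-707))*(-3287) = (1660 + 868*(-1/707))*(-3287) = (1660 - 124/101)*(-3287) = (167536/101)*(-3287) = -550690832/101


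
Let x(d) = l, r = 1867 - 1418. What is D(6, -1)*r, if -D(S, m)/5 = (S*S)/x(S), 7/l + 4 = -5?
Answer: 727380/7 ≈ 1.0391e+5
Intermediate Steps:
r = 449
l = -7/9 (l = 7/(-4 - 5) = 7/(-9) = 7*(-⅑) = -7/9 ≈ -0.77778)
x(d) = -7/9
D(S, m) = 45*S²/7 (D(S, m) = -5*S*S/(-7/9) = -5*S²*(-9)/7 = -(-45)*S²/7 = 45*S²/7)
D(6, -1)*r = ((45/7)*6²)*449 = ((45/7)*36)*449 = (1620/7)*449 = 727380/7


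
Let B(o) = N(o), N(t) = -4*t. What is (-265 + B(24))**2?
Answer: 130321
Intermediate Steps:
B(o) = -4*o
(-265 + B(24))**2 = (-265 - 4*24)**2 = (-265 - 96)**2 = (-361)**2 = 130321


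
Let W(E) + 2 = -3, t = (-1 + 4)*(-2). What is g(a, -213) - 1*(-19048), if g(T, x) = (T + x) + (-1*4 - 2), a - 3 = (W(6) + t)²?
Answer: 18953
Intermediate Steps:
t = -6 (t = 3*(-2) = -6)
W(E) = -5 (W(E) = -2 - 3 = -5)
a = 124 (a = 3 + (-5 - 6)² = 3 + (-11)² = 3 + 121 = 124)
g(T, x) = -6 + T + x (g(T, x) = (T + x) + (-4 - 2) = (T + x) - 6 = -6 + T + x)
g(a, -213) - 1*(-19048) = (-6 + 124 - 213) - 1*(-19048) = -95 + 19048 = 18953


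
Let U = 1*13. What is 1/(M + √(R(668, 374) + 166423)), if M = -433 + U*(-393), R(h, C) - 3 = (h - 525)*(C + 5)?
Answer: -5542/30493141 - √220623/30493141 ≈ -0.00019715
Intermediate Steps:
R(h, C) = 3 + (-525 + h)*(5 + C) (R(h, C) = 3 + (h - 525)*(C + 5) = 3 + (-525 + h)*(5 + C))
U = 13
M = -5542 (M = -433 + 13*(-393) = -433 - 5109 = -5542)
1/(M + √(R(668, 374) + 166423)) = 1/(-5542 + √((-2622 - 525*374 + 5*668 + 374*668) + 166423)) = 1/(-5542 + √((-2622 - 196350 + 3340 + 249832) + 166423)) = 1/(-5542 + √(54200 + 166423)) = 1/(-5542 + √220623)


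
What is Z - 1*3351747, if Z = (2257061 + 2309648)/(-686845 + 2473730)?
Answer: -5989181871386/1786885 ≈ -3.3517e+6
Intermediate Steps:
Z = 4566709/1786885 ≈ 2.5557
Z - 1*3351747 = 4566709/1786885 - 1*3351747 = 4566709/1786885 - 3351747 = -5989181871386/1786885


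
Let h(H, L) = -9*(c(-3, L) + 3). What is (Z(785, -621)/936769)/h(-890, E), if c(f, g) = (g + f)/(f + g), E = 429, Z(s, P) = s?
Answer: -785/33723684 ≈ -2.3277e-5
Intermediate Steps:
c(f, g) = 1 (c(f, g) = (f + g)/(f + g) = 1)
h(H, L) = -36 (h(H, L) = -9*(1 + 3) = -9*4 = -36)
(Z(785, -621)/936769)/h(-890, E) = (785/936769)/(-36) = (785*(1/936769))*(-1/36) = (785/936769)*(-1/36) = -785/33723684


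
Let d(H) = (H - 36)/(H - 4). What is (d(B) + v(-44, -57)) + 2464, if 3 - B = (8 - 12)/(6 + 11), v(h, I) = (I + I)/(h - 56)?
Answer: 1630191/650 ≈ 2508.0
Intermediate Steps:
v(h, I) = 2*I/(-56 + h) (v(h, I) = (2*I)/(-56 + h) = 2*I/(-56 + h))
B = 55/17 (B = 3 - (8 - 12)/(6 + 11) = 3 - (-4)/17 = 3 - 1*(-4/17) = 3 + 4/17 = 55/17 ≈ 3.2353)
d(H) = (-36 + H)/(-4 + H)
(d(B) + v(-44, -57)) + 2464 = ((-36 + 55/17)/(-4 + 55/17) + 2*(-57)/(-56 - 44)) + 2464 = (-557/17/(-13/17) + 2*(-57)/(-100)) + 2464 = (-17/13*(-557/17) + 2*(-57)*(-1/100)) + 2464 = (557/13 + 57/50) + 2464 = 28591/650 + 2464 = 1630191/650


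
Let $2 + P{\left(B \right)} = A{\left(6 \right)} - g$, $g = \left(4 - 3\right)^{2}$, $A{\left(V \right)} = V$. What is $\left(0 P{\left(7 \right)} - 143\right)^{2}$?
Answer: $20449$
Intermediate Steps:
$g = 1$ ($g = 1^{2} = 1$)
$P{\left(B \right)} = 3$ ($P{\left(B \right)} = -2 + \left(6 - 1\right) = -2 + 5 = 3$)
$\left(0 P{\left(7 \right)} - 143\right)^{2} = \left(0 \cdot 3 - 143\right)^{2} = \left(0 - 143\right)^{2} = \left(-143\right)^{2} = 20449$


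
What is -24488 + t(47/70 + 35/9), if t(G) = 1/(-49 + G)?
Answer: -685591166/27997 ≈ -24488.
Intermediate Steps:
-24488 + t(47/70 + 35/9) = -24488 + 1/(-49 + (47/70 + 35/9)) = -24488 + 1/(-49 + 2873/630) = -24488 + 1/(-27997/630) = -24488 - 630/27997 = -685591166/27997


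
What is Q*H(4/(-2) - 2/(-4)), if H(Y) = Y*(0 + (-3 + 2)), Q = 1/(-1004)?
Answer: -3/2008 ≈ -0.0014940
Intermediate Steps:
Q = -1/1004 ≈ -0.00099602
H(Y) = -Y (H(Y) = Y*(0 - 1) = Y*(-1) = -Y)
Q*H(4/(-2) - 2/(-4)) = -(-1)*(4/(-2) - 2/(-4))/1004 = -(-1)*(4*(-½) - 2*(-¼))/1004 = -(-1)*(-2 + ½)/1004 = -(-1)*(-3)/(1004*2) = -1/1004*3/2 = -3/2008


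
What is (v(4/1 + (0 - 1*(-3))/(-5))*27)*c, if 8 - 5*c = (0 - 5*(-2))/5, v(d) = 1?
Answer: 162/5 ≈ 32.400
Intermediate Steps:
c = 6/5 (c = 8/5 - (0 - 5*(-2))/(5*5) = 8/5 - (0 + 10)/(5*5) = 8/5 - 2/5 = 8/5 - ⅕*2 = 8/5 - ⅖ = 6/5 ≈ 1.2000)
(v(4/1 + (0 - 1*(-3))/(-5))*27)*c = (1*27)*(6/5) = 27*(6/5) = 162/5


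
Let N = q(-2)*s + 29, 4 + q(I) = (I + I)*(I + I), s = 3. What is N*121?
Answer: 7865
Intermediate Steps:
q(I) = -4 + 4*I² (q(I) = -4 + (I + I)*(I + I) = -4 + (2*I)*(2*I) = -4 + 4*I²)
N = 65 (N = (-4 + 4*(-2)²)*3 + 29 = (-4 + 4*4)*3 + 29 = (-4 + 16)*3 + 29 = 12*3 + 29 = 36 + 29 = 65)
N*121 = 65*121 = 7865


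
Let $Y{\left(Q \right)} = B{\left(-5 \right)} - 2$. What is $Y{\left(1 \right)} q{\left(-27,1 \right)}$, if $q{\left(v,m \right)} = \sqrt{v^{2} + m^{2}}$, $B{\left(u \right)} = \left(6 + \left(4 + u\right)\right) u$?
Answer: $- 27 \sqrt{730} \approx -729.5$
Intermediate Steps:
$B{\left(u \right)} = u \left(10 + u\right)$ ($B{\left(u \right)} = \left(10 + u\right) u = u \left(10 + u\right)$)
$Y{\left(Q \right)} = -27$ ($Y{\left(Q \right)} = - 5 \left(10 - 5\right) - 2 = \left(-5\right) 5 - 2 = -25 - 2 = -27$)
$q{\left(v,m \right)} = \sqrt{m^{2} + v^{2}}$
$Y{\left(1 \right)} q{\left(-27,1 \right)} = - 27 \sqrt{1^{2} + \left(-27\right)^{2}} = - 27 \sqrt{1 + 729} = - 27 \sqrt{730}$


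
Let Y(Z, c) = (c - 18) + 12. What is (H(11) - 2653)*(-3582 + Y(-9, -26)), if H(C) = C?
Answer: 9548188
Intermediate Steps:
Y(Z, c) = -6 + c (Y(Z, c) = (-18 + c) + 12 = -6 + c)
(H(11) - 2653)*(-3582 + Y(-9, -26)) = (11 - 2653)*(-3582 + (-6 - 26)) = -2642*(-3582 - 32) = -2642*(-3614) = 9548188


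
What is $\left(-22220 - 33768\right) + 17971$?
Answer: $-38017$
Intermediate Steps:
$\left(-22220 - 33768\right) + 17971 = -55988 + 17971 = -38017$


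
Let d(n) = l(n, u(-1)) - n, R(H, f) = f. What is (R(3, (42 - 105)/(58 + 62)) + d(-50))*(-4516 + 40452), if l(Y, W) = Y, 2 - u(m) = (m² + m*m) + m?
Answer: -94332/5 ≈ -18866.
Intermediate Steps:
u(m) = 2 - m - 2*m² (u(m) = 2 - ((m² + m*m) + m) = 2 - ((m² + m²) + m) = 2 - (2*m² + m) = 2 - (m + 2*m²) = 2 + (-m - 2*m²) = 2 - m - 2*m²)
d(n) = 0 (d(n) = n - n = 0)
(R(3, (42 - 105)/(58 + 62)) + d(-50))*(-4516 + 40452) = ((42 - 105)/(58 + 62) + 0)*(-4516 + 40452) = (-63/120 + 0)*35936 = (-63*1/120 + 0)*35936 = (-21/40 + 0)*35936 = -21/40*35936 = -94332/5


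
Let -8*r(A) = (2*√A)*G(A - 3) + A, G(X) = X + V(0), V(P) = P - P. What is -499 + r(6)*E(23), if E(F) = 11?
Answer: -2029/4 - 33*√6/4 ≈ -527.46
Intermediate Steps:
V(P) = 0
G(X) = X (G(X) = X + 0 = X)
r(A) = -A/8 - √A*(-3 + A)/4 (r(A) = -((2*√A)*(A - 3) + A)/8 = -((2*√A)*(-3 + A) + A)/8 = -(2*√A*(-3 + A) + A)/8 = -(A + 2*√A*(-3 + A))/8 = -A/8 - √A*(-3 + A)/4)
-499 + r(6)*E(23) = -499 + (-⅛*6 + √6*(3 - 1*6)/4)*11 = -499 + (-¾ + √6*(3 - 6)/4)*11 = -499 + (-¾ + (¼)*√6*(-3))*11 = -499 + (-¾ - 3*√6/4)*11 = -499 + (-33/4 - 33*√6/4) = -2029/4 - 33*√6/4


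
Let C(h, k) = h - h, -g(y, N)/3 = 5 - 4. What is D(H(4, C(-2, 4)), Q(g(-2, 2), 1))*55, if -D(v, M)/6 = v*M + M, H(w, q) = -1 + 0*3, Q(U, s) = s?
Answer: 0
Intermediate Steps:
g(y, N) = -3 (g(y, N) = -3*(5 - 4) = -3*1 = -3)
C(h, k) = 0
H(w, q) = -1 (H(w, q) = -1 + 0 = -1)
D(v, M) = -6*M - 6*M*v (D(v, M) = -6*(v*M + M) = -6*(M*v + M) = -6*(M + M*v) = -6*M - 6*M*v)
D(H(4, C(-2, 4)), Q(g(-2, 2), 1))*55 = -6*1*(1 - 1)*55 = -6*1*0*55 = 0*55 = 0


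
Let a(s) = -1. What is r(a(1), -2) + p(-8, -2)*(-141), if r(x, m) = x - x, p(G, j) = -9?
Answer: 1269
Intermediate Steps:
r(x, m) = 0
r(a(1), -2) + p(-8, -2)*(-141) = 0 - 9*(-141) = 0 + 1269 = 1269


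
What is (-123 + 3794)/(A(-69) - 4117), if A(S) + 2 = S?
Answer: -3671/4188 ≈ -0.87655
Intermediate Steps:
A(S) = -2 + S
(-123 + 3794)/(A(-69) - 4117) = (-123 + 3794)/((-2 - 69) - 4117) = 3671/(-71 - 4117) = 3671/(-4188) = 3671*(-1/4188) = -3671/4188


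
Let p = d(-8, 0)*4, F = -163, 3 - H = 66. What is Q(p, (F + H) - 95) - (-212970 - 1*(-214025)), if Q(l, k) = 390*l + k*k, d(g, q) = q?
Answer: 101986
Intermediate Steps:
H = -63 (H = 3 - 1*66 = 3 - 66 = -63)
p = 0 (p = 0*4 = 0)
Q(l, k) = k**2 + 390*l (Q(l, k) = 390*l + k**2 = k**2 + 390*l)
Q(p, (F + H) - 95) - (-212970 - 1*(-214025)) = (((-163 - 63) - 95)**2 + 390*0) - (-212970 - 1*(-214025)) = ((-226 - 95)**2 + 0) - (-212970 + 214025) = ((-321)**2 + 0) - 1*1055 = (103041 + 0) - 1055 = 103041 - 1055 = 101986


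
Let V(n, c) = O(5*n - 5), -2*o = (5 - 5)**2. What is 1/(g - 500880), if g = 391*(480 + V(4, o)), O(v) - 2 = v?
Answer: -1/306553 ≈ -3.2621e-6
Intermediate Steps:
o = 0 (o = -(5 - 5)**2/2 = -1/2*0**2 = -1/2*0 = 0)
O(v) = 2 + v
V(n, c) = -3 + 5*n (V(n, c) = 2 + (5*n - 5) = 2 + (-5 + 5*n) = -3 + 5*n)
g = 194327 (g = 391*(480 + (-3 + 5*4)) = 391*(480 + (-3 + 20)) = 391*(480 + 17) = 391*497 = 194327)
1/(g - 500880) = 1/(194327 - 500880) = 1/(-306553) = -1/306553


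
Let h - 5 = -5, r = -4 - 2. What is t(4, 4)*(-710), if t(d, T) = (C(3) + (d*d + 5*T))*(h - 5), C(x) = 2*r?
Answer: 85200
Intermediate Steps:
r = -6
C(x) = -12 (C(x) = 2*(-6) = -12)
h = 0 (h = 5 - 5 = 0)
t(d, T) = 60 - 25*T - 5*d² (t(d, T) = (-12 + (d*d + 5*T))*(0 - 5) = (-12 + (d² + 5*T))*(-5) = (-12 + d² + 5*T)*(-5) = 60 - 25*T - 5*d²)
t(4, 4)*(-710) = (60 - 25*4 - 5*4²)*(-710) = (60 - 100 - 5*16)*(-710) = (60 - 100 - 80)*(-710) = -120*(-710) = 85200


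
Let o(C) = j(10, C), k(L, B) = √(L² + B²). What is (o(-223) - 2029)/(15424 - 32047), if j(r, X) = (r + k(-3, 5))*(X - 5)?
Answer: 4309/16623 + 76*√34/5541 ≈ 0.33920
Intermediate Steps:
k(L, B) = √(B² + L²)
j(r, X) = (-5 + X)*(r + √34) (j(r, X) = (r + √(5² + (-3)²))*(X - 5) = (r + √(25 + 9))*(-5 + X) = (r + √34)*(-5 + X) = (-5 + X)*(r + √34))
o(C) = -50 - 5*√34 + 10*C + C*√34 (o(C) = -5*10 - 5*√34 + C*10 + C*√34 = -50 - 5*√34 + 10*C + C*√34)
(o(-223) - 2029)/(15424 - 32047) = ((-50 - 5*√34 + 10*(-223) - 223*√34) - 2029)/(15424 - 32047) = ((-50 - 5*√34 - 2230 - 223*√34) - 2029)/(-16623) = ((-2280 - 228*√34) - 2029)*(-1/16623) = (-4309 - 228*√34)*(-1/16623) = 4309/16623 + 76*√34/5541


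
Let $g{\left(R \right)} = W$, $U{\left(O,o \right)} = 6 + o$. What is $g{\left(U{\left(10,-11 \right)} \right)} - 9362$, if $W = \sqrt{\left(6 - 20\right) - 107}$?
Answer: $-9362 + 11 i \approx -9362.0 + 11.0 i$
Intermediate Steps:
$W = 11 i$ ($W = \sqrt{\left(6 - 20\right) - 107} = \sqrt{-14 - 107} = \sqrt{-121} = 11 i \approx 11.0 i$)
$g{\left(R \right)} = 11 i$
$g{\left(U{\left(10,-11 \right)} \right)} - 9362 = 11 i - 9362 = -9362 + 11 i$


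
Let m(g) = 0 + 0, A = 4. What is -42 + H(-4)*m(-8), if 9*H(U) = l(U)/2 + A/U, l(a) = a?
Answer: -42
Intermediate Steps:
m(g) = 0
H(U) = U/18 + 4/(9*U) (H(U) = (U/2 + 4/U)/9 = U/18 + 4/(9*U))
-42 + H(-4)*m(-8) = -42 + ((1/18)*(8 + (-4)**2)/(-4))*0 = -42 + ((1/18)*(-1/4)*(8 + 16))*0 = -42 + ((1/18)*(-1/4)*24)*0 = -42 - 1/3*0 = -42 + 0 = -42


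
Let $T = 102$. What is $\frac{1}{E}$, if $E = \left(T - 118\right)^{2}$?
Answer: $\frac{1}{256} \approx 0.0039063$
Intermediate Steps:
$E = 256$ ($E = \left(102 - 118\right)^{2} = \left(-16\right)^{2} = 256$)
$\frac{1}{E} = \frac{1}{256}$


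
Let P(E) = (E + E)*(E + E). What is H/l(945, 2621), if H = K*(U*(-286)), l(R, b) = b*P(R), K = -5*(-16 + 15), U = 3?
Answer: -143/312082470 ≈ -4.5821e-7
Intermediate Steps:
P(E) = 4*E² (P(E) = (2*E)*(2*E) = 4*E²)
K = 5 (K = -5*(-1) = 5)
l(R, b) = 4*b*R² (l(R, b) = b*(4*R²) = 4*b*R²)
H = -4290 (H = 5*(3*(-286)) = 5*(-858) = -4290)
H/l(945, 2621) = -4290/(4*2621*945²) = -4290/(4*2621*893025) = -4290/9362474100 = -4290*1/9362474100 = -143/312082470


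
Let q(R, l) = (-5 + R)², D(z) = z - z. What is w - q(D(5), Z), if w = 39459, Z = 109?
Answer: 39434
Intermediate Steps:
D(z) = 0
w - q(D(5), Z) = 39459 - (-5 + 0)² = 39459 - 1*(-5)² = 39459 - 1*25 = 39459 - 25 = 39434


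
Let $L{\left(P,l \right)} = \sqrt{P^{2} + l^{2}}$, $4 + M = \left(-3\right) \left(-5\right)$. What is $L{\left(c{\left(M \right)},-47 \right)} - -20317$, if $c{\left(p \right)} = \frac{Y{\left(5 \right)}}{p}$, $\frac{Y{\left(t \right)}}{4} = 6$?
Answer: $20317 + \frac{13 \sqrt{1585}}{11} \approx 20364.0$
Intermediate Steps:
$Y{\left(t \right)} = 24$ ($Y{\left(t \right)} = 4 \cdot 6 = 24$)
$M = 11$ ($M = -4 - -15 = -4 + 15 = 11$)
$c{\left(p \right)} = \frac{24}{p}$
$L{\left(c{\left(M \right)},-47 \right)} - -20317 = \sqrt{\left(\frac{24}{11}\right)^{2} + \left(-47\right)^{2}} - -20317 = \sqrt{\left(24 \cdot \frac{1}{11}\right)^{2} + 2209} + 20317 = \sqrt{\left(\frac{24}{11}\right)^{2} + 2209} + 20317 = \sqrt{\frac{576}{121} + 2209} + 20317 = \sqrt{\frac{267865}{121}} + 20317 = \frac{13 \sqrt{1585}}{11} + 20317 = 20317 + \frac{13 \sqrt{1585}}{11}$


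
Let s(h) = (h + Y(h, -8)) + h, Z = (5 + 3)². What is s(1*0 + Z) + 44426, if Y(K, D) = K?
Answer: 44618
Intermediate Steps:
Z = 64 (Z = 8² = 64)
s(h) = 3*h (s(h) = (h + h) + h = 2*h + h = 3*h)
s(1*0 + Z) + 44426 = 3*(1*0 + 64) + 44426 = 3*(0 + 64) + 44426 = 3*64 + 44426 = 192 + 44426 = 44618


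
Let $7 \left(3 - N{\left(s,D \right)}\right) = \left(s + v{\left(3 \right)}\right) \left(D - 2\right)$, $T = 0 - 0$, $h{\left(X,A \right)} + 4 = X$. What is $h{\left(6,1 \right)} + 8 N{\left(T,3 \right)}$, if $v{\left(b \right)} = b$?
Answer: $\frac{158}{7} \approx 22.571$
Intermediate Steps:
$h{\left(X,A \right)} = -4 + X$
$T = 0$ ($T = 0 + 0 = 0$)
$N{\left(s,D \right)} = 3 - \frac{\left(-2 + D\right) \left(3 + s\right)}{7}$ ($N{\left(s,D \right)} = 3 - \frac{\left(s + 3\right) \left(D - 2\right)}{7} = 3 - \frac{\left(3 + s\right) \left(-2 + D\right)}{7} = 3 - \frac{\left(-2 + D\right) \left(3 + s\right)}{7}$)
$h{\left(6,1 \right)} + 8 N{\left(T,3 \right)} = \left(-4 + 6\right) + 8 \left(\frac{27}{7} - \frac{9}{7} + \frac{2}{7} \cdot 0 - \frac{3}{7} \cdot 0\right) = 2 + 8 \left(\frac{27}{7} - \frac{9}{7} + 0 + 0\right) = 2 + 8 \cdot \frac{18}{7} = 2 + \frac{144}{7} = \frac{158}{7}$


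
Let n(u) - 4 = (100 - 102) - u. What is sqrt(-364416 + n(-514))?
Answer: 10*I*sqrt(3639) ≈ 603.24*I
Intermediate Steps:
n(u) = 2 - u (n(u) = 4 + ((100 - 102) - u) = 4 + (-2 - u) = 2 - u)
sqrt(-364416 + n(-514)) = sqrt(-364416 + (2 - 1*(-514))) = sqrt(-364416 + (2 + 514)) = sqrt(-364416 + 516) = sqrt(-363900) = 10*I*sqrt(3639)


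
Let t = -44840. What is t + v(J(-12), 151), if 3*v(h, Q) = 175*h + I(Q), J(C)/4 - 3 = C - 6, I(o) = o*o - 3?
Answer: -122222/3 ≈ -40741.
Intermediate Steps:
I(o) = -3 + o² (I(o) = o² - 3 = -3 + o²)
J(C) = -12 + 4*C (J(C) = 12 + 4*(C - 6) = 12 + 4*(-6 + C) = 12 + (-24 + 4*C) = -12 + 4*C)
v(h, Q) = -1 + Q²/3 + 175*h/3 (v(h, Q) = (175*h + (-3 + Q²))/3 = (-3 + Q² + 175*h)/3 = -1 + Q²/3 + 175*h/3)
t + v(J(-12), 151) = -44840 + (-1 + (⅓)*151² + 175*(-12 + 4*(-12))/3) = -44840 + (-1 + (⅓)*22801 + 175*(-12 - 48)/3) = -44840 + (-1 + 22801/3 + (175/3)*(-60)) = -44840 + (-1 + 22801/3 - 3500) = -44840 + 12298/3 = -122222/3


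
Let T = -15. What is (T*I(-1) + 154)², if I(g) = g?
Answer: 28561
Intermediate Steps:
(T*I(-1) + 154)² = (-15*(-1) + 154)² = (15 + 154)² = 169² = 28561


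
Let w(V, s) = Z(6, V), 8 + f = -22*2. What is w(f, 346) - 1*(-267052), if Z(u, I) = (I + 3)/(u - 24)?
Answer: 4806985/18 ≈ 2.6705e+5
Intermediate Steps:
Z(u, I) = (3 + I)/(-24 + u)
f = -52 (f = -8 - 22*2 = -8 - 44 = -52)
w(V, s) = -⅙ - V/18 (w(V, s) = (3 + V)/(-24 + 6) = (3 + V)/(-18) = -(3 + V)/18 = -⅙ - V/18)
w(f, 346) - 1*(-267052) = (-⅙ - 1/18*(-52)) - 1*(-267052) = (-⅙ + 26/9) + 267052 = 49/18 + 267052 = 4806985/18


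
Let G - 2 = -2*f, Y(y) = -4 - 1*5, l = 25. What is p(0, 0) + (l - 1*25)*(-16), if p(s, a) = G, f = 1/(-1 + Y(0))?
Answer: 11/5 ≈ 2.2000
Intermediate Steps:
Y(y) = -9 (Y(y) = -4 - 5 = -9)
f = -⅒ (f = 1/(-1 - 9) = 1/(-10) = -⅒ ≈ -0.10000)
G = 11/5 (G = 2 - 2*(-⅒) = 2 + ⅕ = 11/5 ≈ 2.2000)
p(s, a) = 11/5
p(0, 0) + (l - 1*25)*(-16) = 11/5 + (25 - 1*25)*(-16) = 11/5 + (25 - 25)*(-16) = 11/5 + 0*(-16) = 11/5 + 0 = 11/5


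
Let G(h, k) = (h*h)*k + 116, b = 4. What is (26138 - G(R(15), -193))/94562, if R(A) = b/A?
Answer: 2929019/10638225 ≈ 0.27533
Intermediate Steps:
R(A) = 4/A
G(h, k) = 116 + k*h² (G(h, k) = h²*k + 116 = k*h² + 116 = 116 + k*h²)
(26138 - G(R(15), -193))/94562 = (26138 - (116 - 193*(4/15)²))/94562 = (26138 - (116 - 193*(4*(1/15))²))*(1/94562) = (26138 - (116 - 193*(4/15)²))*(1/94562) = (26138 - (116 - 193*16/225))*(1/94562) = (26138 - (116 - 3088/225))*(1/94562) = (26138 - 1*23012/225)*(1/94562) = (26138 - 23012/225)*(1/94562) = (5858038/225)*(1/94562) = 2929019/10638225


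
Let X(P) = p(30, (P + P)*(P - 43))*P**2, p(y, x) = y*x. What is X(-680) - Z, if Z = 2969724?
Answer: 13640057190276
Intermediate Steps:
p(y, x) = x*y
X(P) = 60*P**3*(-43 + P) (X(P) = (((P + P)*(P - 43))*30)*P**2 = (((2*P)*(-43 + P))*30)*P**2 = ((2*P*(-43 + P))*30)*P**2 = (60*P*(-43 + P))*P**2 = 60*P**3*(-43 + P))
X(-680) - Z = 60*(-680)**3*(-43 - 680) - 1*2969724 = 60*(-314432000)*(-723) - 2969724 = 13640060160000 - 2969724 = 13640057190276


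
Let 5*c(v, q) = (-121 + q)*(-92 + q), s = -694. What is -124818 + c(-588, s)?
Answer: 3300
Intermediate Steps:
c(v, q) = (-121 + q)*(-92 + q)/5 (c(v, q) = ((-121 + q)*(-92 + q))/5 = (-121 + q)*(-92 + q)/5)
-124818 + c(-588, s) = -124818 + (11132/5 - 213/5*(-694) + (⅕)*(-694)²) = -124818 + (11132/5 + 147822/5 + (⅕)*481636) = -124818 + (11132/5 + 147822/5 + 481636/5) = -124818 + 128118 = 3300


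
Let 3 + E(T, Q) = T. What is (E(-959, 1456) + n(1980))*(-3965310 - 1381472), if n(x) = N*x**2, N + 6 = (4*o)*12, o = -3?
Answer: 3144233766524284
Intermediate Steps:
E(T, Q) = -3 + T
N = -150 (N = -6 + (4*(-3))*12 = -6 - 12*12 = -6 - 144 = -150)
n(x) = -150*x**2
(E(-959, 1456) + n(1980))*(-3965310 - 1381472) = ((-3 - 959) - 150*1980**2)*(-3965310 - 1381472) = (-962 - 150*3920400)*(-5346782) = (-962 - 588060000)*(-5346782) = -588060962*(-5346782) = 3144233766524284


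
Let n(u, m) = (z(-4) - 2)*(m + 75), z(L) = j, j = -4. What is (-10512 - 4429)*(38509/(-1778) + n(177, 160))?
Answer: 38032151149/1778 ≈ 2.1390e+7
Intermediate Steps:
z(L) = -4
n(u, m) = -450 - 6*m (n(u, m) = (-4 - 2)*(m + 75) = -6*(75 + m) = -450 - 6*m)
(-10512 - 4429)*(38509/(-1778) + n(177, 160)) = (-10512 - 4429)*(38509/(-1778) + (-450 - 6*160)) = -14941*(38509*(-1/1778) + (-450 - 960)) = -14941*(-38509/1778 - 1410) = -14941*(-2545489/1778) = 38032151149/1778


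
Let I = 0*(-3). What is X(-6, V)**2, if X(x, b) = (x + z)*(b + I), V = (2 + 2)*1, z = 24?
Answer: 5184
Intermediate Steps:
I = 0
V = 4 (V = 4*1 = 4)
X(x, b) = b*(24 + x) (X(x, b) = (x + 24)*(b + 0) = (24 + x)*b = b*(24 + x))
X(-6, V)**2 = (4*(24 - 6))**2 = (4*18)**2 = 72**2 = 5184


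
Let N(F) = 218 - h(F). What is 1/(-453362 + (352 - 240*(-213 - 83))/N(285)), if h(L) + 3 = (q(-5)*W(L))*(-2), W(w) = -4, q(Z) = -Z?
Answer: -181/81987130 ≈ -2.2077e-6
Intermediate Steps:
h(L) = 37 (h(L) = -3 + (-1*(-5)*(-4))*(-2) = -3 + (5*(-4))*(-2) = -3 - 20*(-2) = -3 + 40 = 37)
N(F) = 181 (N(F) = 218 - 1*37 = 218 - 37 = 181)
1/(-453362 + (352 - 240*(-213 - 83))/N(285)) = 1/(-453362 + (352 - 240*(-213 - 83))/181) = 1/(-453362 + (352 - 240*(-296))*(1/181)) = 1/(-453362 + (352 + 71040)*(1/181)) = 1/(-453362 + 71392*(1/181)) = 1/(-453362 + 71392/181) = 1/(-81987130/181) = -181/81987130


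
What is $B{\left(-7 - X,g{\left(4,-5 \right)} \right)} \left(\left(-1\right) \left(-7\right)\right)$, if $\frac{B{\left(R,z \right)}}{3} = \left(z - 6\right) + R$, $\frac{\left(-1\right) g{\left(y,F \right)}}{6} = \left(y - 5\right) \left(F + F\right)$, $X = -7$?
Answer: $-1386$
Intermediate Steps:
$g{\left(y,F \right)} = - 12 F \left(-5 + y\right)$ ($g{\left(y,F \right)} = - 6 \left(y - 5\right) \left(F + F\right) = - 6 \left(-5 + y\right) 2 F = - 6 \cdot 2 F \left(-5 + y\right) = - 12 F \left(-5 + y\right)$)
$B{\left(R,z \right)} = -18 + 3 R + 3 z$ ($B{\left(R,z \right)} = 3 \left(\left(z - 6\right) + R\right) = 3 \left(\left(-6 + z\right) + R\right) = 3 \left(-6 + R + z\right) = -18 + 3 R + 3 z$)
$B{\left(-7 - X,g{\left(4,-5 \right)} \right)} \left(\left(-1\right) \left(-7\right)\right) = \left(-18 + 3 \left(-7 - -7\right) + 3 \cdot 12 \left(-5\right) \left(5 - 4\right)\right) \left(\left(-1\right) \left(-7\right)\right) = \left(-18 + 3 \left(-7 + 7\right) + 3 \cdot 12 \left(-5\right) \left(5 - 4\right)\right) 7 = \left(-18 + 3 \cdot 0 + 3 \cdot 12 \left(-5\right) 1\right) 7 = \left(-18 + 0 + 3 \left(-60\right)\right) 7 = \left(-18 + 0 - 180\right) 7 = \left(-198\right) 7 = -1386$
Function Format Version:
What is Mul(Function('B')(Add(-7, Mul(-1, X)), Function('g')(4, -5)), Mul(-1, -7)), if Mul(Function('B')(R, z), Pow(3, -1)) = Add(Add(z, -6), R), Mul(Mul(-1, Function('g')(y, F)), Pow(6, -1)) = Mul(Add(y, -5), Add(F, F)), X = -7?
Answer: -1386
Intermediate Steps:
Function('g')(y, F) = Mul(-12, F, Add(-5, y)) (Function('g')(y, F) = Mul(-6, Mul(Add(y, -5), Add(F, F))) = Mul(-6, Mul(Add(-5, y), Mul(2, F))) = Mul(-6, Mul(2, F, Add(-5, y))) = Mul(-12, F, Add(-5, y)))
Function('B')(R, z) = Add(-18, Mul(3, R), Mul(3, z)) (Function('B')(R, z) = Mul(3, Add(Add(z, -6), R)) = Mul(3, Add(Add(-6, z), R)) = Mul(3, Add(-6, R, z)) = Add(-18, Mul(3, R), Mul(3, z)))
Mul(Function('B')(Add(-7, Mul(-1, X)), Function('g')(4, -5)), Mul(-1, -7)) = Mul(Add(-18, Mul(3, Add(-7, Mul(-1, -7))), Mul(3, Mul(12, -5, Add(5, Mul(-1, 4))))), Mul(-1, -7)) = Mul(Add(-18, Mul(3, Add(-7, 7)), Mul(3, Mul(12, -5, Add(5, -4)))), 7) = Mul(Add(-18, Mul(3, 0), Mul(3, Mul(12, -5, 1))), 7) = Mul(Add(-18, 0, Mul(3, -60)), 7) = Mul(Add(-18, 0, -180), 7) = Mul(-198, 7) = -1386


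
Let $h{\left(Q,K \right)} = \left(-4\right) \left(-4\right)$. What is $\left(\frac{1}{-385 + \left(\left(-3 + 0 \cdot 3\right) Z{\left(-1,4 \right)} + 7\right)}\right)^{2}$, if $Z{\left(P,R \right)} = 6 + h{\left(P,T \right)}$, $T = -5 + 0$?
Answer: $\frac{1}{197136} \approx 5.0726 \cdot 10^{-6}$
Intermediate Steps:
$T = -5$
$h{\left(Q,K \right)} = 16$
$Z{\left(P,R \right)} = 22$ ($Z{\left(P,R \right)} = 6 + 16 = 22$)
$\left(\frac{1}{-385 + \left(\left(-3 + 0 \cdot 3\right) Z{\left(-1,4 \right)} + 7\right)}\right)^{2} = \left(\frac{1}{-385 + \left(\left(-3 + 0 \cdot 3\right) 22 + 7\right)}\right)^{2} = \left(\frac{1}{-385 + \left(\left(-3 + 0\right) 22 + 7\right)}\right)^{2} = \left(\frac{1}{-385 + \left(\left(-3\right) 22 + 7\right)}\right)^{2} = \left(\frac{1}{-385 + \left(-66 + 7\right)}\right)^{2} = \left(\frac{1}{-385 - 59}\right)^{2} = \left(\frac{1}{-444}\right)^{2} = \left(- \frac{1}{444}\right)^{2} = \frac{1}{197136}$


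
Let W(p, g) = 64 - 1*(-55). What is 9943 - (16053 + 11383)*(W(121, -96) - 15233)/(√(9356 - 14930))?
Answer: 9943 - 69111284*I*√5574/929 ≈ 9943.0 - 5.5541e+6*I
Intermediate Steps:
W(p, g) = 119 (W(p, g) = 64 + 55 = 119)
9943 - (16053 + 11383)*(W(121, -96) - 15233)/(√(9356 - 14930)) = 9943 - (16053 + 11383)*(119 - 15233)/(√(9356 - 14930)) = 9943 - 27436*(-15114)/(√(-5574)) = 9943 - (-414667704)/(I*√5574) = 9943 - (-414667704)*(-I*√5574/5574) = 9943 - 69111284*I*√5574/929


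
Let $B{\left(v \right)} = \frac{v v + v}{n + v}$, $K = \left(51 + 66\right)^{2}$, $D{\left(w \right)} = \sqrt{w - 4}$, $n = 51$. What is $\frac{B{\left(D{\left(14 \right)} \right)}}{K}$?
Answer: $\frac{500}{35468199} + \frac{41 \sqrt{10}}{35468199} \approx 1.7753 \cdot 10^{-5}$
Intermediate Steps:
$D{\left(w \right)} = \sqrt{-4 + w}$
$K = 13689$ ($K = 117^{2} = 13689$)
$B{\left(v \right)} = \frac{v + v^{2}}{51 + v}$ ($B{\left(v \right)} = \frac{v v + v}{51 + v} = \frac{v^{2} + v}{51 + v} = \frac{v + v^{2}}{51 + v}$)
$\frac{B{\left(D{\left(14 \right)} \right)}}{K} = \frac{\sqrt{-4 + 14} \frac{1}{51 + \sqrt{-4 + 14}} \left(1 + \sqrt{-4 + 14}\right)}{13689} = \frac{\sqrt{10} \left(1 + \sqrt{10}\right)}{51 + \sqrt{10}} \cdot \frac{1}{13689} = \frac{\sqrt{10} \left(1 + \sqrt{10}\right)}{13689 \left(51 + \sqrt{10}\right)}$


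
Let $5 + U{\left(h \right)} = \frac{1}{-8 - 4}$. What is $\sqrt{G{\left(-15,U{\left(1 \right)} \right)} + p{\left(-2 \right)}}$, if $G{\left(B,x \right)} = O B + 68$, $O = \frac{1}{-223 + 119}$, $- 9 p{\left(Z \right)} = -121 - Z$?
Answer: $\frac{\sqrt{1980134}}{156} \approx 9.0203$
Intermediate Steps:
$U{\left(h \right)} = - \frac{61}{12}$ ($U{\left(h \right)} = -5 + \frac{1}{-8 - 4} = -5 + \frac{1}{-12} = -5 - \frac{1}{12} = - \frac{61}{12}$)
$p{\left(Z \right)} = \frac{121}{9} + \frac{Z}{9}$ ($p{\left(Z \right)} = - \frac{-121 - Z}{9} = \frac{121}{9} + \frac{Z}{9}$)
$O = - \frac{1}{104}$ ($O = \frac{1}{-104} = - \frac{1}{104} \approx -0.0096154$)
$G{\left(B,x \right)} = 68 - \frac{B}{104}$ ($G{\left(B,x \right)} = - \frac{B}{104} + 68 = 68 - \frac{B}{104}$)
$\sqrt{G{\left(-15,U{\left(1 \right)} \right)} + p{\left(-2 \right)}} = \sqrt{\left(68 - - \frac{15}{104}\right) + \left(\frac{121}{9} + \frac{1}{9} \left(-2\right)\right)} = \sqrt{\left(68 + \frac{15}{104}\right) + \left(\frac{121}{9} - \frac{2}{9}\right)} = \sqrt{\frac{7087}{104} + \frac{119}{9}} = \sqrt{\frac{76159}{936}} = \frac{\sqrt{1980134}}{156}$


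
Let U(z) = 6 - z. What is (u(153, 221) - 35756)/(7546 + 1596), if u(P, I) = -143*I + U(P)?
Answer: -33753/4571 ≈ -7.3842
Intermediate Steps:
u(P, I) = 6 - P - 143*I (u(P, I) = -143*I + (6 - P) = 6 - P - 143*I)
(u(153, 221) - 35756)/(7546 + 1596) = ((6 - 1*153 - 143*221) - 35756)/(7546 + 1596) = ((6 - 153 - 31603) - 35756)/9142 = (-31750 - 35756)*(1/9142) = -67506*1/9142 = -33753/4571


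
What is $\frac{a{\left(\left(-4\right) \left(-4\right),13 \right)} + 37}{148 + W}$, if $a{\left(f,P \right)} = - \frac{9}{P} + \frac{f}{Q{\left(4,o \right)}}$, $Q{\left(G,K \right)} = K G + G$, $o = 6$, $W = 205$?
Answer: $\frac{3356}{32123} \approx 0.10447$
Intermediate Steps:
$Q{\left(G,K \right)} = G + G K$ ($Q{\left(G,K \right)} = G K + G = G + G K$)
$a{\left(f,P \right)} = - \frac{9}{P} + \frac{f}{28}$ ($a{\left(f,P \right)} = - \frac{9}{P} + \frac{f}{4 \left(1 + 6\right)} = - \frac{9}{P} + \frac{f}{4 \cdot 7} = - \frac{9}{P} + \frac{f}{28}$)
$\frac{a{\left(\left(-4\right) \left(-4\right),13 \right)} + 37}{148 + W} = \frac{\left(- \frac{9}{13} + \frac{\left(-4\right) \left(-4\right)}{28}\right) + 37}{148 + 205} = \frac{\left(\left(-9\right) \frac{1}{13} + \frac{1}{28} \cdot 16\right) + 37}{353} = \left(\left(- \frac{9}{13} + \frac{4}{7}\right) + 37\right) \frac{1}{353} = \left(- \frac{11}{91} + 37\right) \frac{1}{353} = \frac{3356}{91} \cdot \frac{1}{353} = \frac{3356}{32123}$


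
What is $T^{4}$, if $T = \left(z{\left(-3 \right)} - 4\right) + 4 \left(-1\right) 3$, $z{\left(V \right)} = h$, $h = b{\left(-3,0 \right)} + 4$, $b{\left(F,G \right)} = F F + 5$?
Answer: $16$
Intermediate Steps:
$b{\left(F,G \right)} = 5 + F^{2}$ ($b{\left(F,G \right)} = F^{2} + 5 = 5 + F^{2}$)
$h = 18$ ($h = \left(5 + \left(-3\right)^{2}\right) + 4 = \left(5 + 9\right) + 4 = 14 + 4 = 18$)
$z{\left(V \right)} = 18$
$T = 2$ ($T = \left(18 - 4\right) + 4 \left(-1\right) 3 = 14 - 12 = 2$)
$T^{4} = 2^{4} = 16$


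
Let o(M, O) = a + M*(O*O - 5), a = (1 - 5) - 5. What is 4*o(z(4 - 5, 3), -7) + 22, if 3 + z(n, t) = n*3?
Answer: -1070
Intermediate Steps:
a = -9 (a = -4 - 5 = -9)
z(n, t) = -3 + 3*n (z(n, t) = -3 + n*3 = -3 + 3*n)
o(M, O) = -9 + M*(-5 + O²) (o(M, O) = -9 + M*(O*O - 5) = -9 + M*(O² - 5) = -9 + M*(-5 + O²))
4*o(z(4 - 5, 3), -7) + 22 = 4*(-9 - 5*(-3 + 3*(4 - 5)) + (-3 + 3*(4 - 5))*(-7)²) + 22 = 4*(-9 - 5*(-3 + 3*(-1)) + (-3 + 3*(-1))*49) + 22 = 4*(-9 - 5*(-3 - 3) + (-3 - 3)*49) + 22 = 4*(-9 - 5*(-6) - 6*49) + 22 = 4*(-9 + 30 - 294) + 22 = 4*(-273) + 22 = -1092 + 22 = -1070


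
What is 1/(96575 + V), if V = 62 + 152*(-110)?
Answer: 1/79917 ≈ 1.2513e-5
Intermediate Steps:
V = -16658 (V = 62 - 16720 = -16658)
1/(96575 + V) = 1/(96575 - 16658) = 1/79917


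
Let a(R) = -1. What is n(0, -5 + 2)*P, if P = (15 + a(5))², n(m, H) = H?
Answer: -588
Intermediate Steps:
P = 196 (P = (15 - 1)² = 14² = 196)
n(0, -5 + 2)*P = (-5 + 2)*196 = -3*196 = -588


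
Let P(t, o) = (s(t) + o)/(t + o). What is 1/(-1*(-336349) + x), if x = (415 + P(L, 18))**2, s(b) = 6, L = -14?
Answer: 1/513590 ≈ 1.9471e-6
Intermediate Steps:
P(t, o) = (6 + o)/(o + t) (P(t, o) = (6 + o)/(t + o) = (6 + o)/(o + t))
x = 177241 (x = (415 + (6 + 18)/(18 - 14))**2 = (415 + 24/4)**2 = (415 + (1/4)*24)**2 = (415 + 6)**2 = 421**2 = 177241)
1/(-1*(-336349) + x) = 1/(-1*(-336349) + 177241) = 1/(336349 + 177241) = 1/513590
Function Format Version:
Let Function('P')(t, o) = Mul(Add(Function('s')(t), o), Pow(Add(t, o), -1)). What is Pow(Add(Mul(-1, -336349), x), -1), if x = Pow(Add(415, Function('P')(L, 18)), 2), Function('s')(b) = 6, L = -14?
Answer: Rational(1, 513590) ≈ 1.9471e-6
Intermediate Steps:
Function('P')(t, o) = Mul(Pow(Add(o, t), -1), Add(6, o)) (Function('P')(t, o) = Mul(Add(6, o), Pow(Add(t, o), -1)) = Mul(Add(6, o), Pow(Add(o, t), -1)) = Mul(Pow(Add(o, t), -1), Add(6, o)))
x = 177241 (x = Pow(Add(415, Mul(Pow(Add(18, -14), -1), Add(6, 18))), 2) = Pow(Add(415, Mul(Pow(4, -1), 24)), 2) = Pow(Add(415, Mul(Rational(1, 4), 24)), 2) = Pow(Add(415, 6), 2) = Pow(421, 2) = 177241)
Pow(Add(Mul(-1, -336349), x), -1) = Pow(Add(Mul(-1, -336349), 177241), -1) = Pow(Add(336349, 177241), -1) = Pow(513590, -1) = Rational(1, 513590)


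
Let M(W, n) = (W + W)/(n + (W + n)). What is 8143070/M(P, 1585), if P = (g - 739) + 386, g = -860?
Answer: -7967993995/1213 ≈ -6.5688e+6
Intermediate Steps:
P = -1213 (P = (-860 - 739) + 386 = -1599 + 386 = -1213)
M(W, n) = 2*W/(W + 2*n) (M(W, n) = (2*W)/(W + 2*n) = 2*W/(W + 2*n))
8143070/M(P, 1585) = 8143070/((2*(-1213)/(-1213 + 2*1585))) = 8143070/((2*(-1213)/(-1213 + 3170))) = 8143070/((2*(-1213)/1957)) = 8143070/((2*(-1213)*(1/1957))) = 8143070/(-2426/1957) = 8143070*(-1957/2426) = -7967993995/1213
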